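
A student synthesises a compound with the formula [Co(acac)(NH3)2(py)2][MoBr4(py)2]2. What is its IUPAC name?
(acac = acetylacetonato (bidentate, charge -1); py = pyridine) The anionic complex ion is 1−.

(acetylacetonato)diamminebis(pyridine)cobalt(III) tetrabromobis(pyridine)molybdate(III)

Both ions are complex: the cation is named first with the plain metal name, the anion second with the -ate form; each ion's ligands are alphabetised independently.
The complex anion is given as 1−; its ligand charges sum to -4, so Mo = +3.
With 2 anions per cation, the cation must be 2×1 = 2+.
Cation: ligand charges sum to -1; for the ion to be 2+, Co = +3.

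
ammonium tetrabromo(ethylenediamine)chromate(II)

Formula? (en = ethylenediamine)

Ligands: 4 bromo (Br, -1), 1 ethylenediamine (en, neutral). Ligand charge sum = -4.
With Cr in oxidation state +2, the complex ion is [Cr...]^2−.
Charge balance with ammonium (+1) requires 1 complex ion per 2 ammonium.

(NH4)2[CrBr4(en)]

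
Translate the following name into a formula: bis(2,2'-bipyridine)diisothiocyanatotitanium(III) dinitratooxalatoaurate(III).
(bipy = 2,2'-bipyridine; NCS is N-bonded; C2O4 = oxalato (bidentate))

Cation [Ti…]: ligand charges -2, Ti(III) ⇒ ion charge 1+.
Anion [Au…]: ligand charges -4, Au(III) ⇒ ion charge 1−.

[Ti(bipy)2(NCS)2][Au(C2O4)(NO3)2]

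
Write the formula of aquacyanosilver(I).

[Ag(CN)(H2O)]

Ligands: 1 aqua (H2O, neutral), 1 cyano (CN, -1). Ligand charge sum = -1.
With Ag in oxidation state +1, the complex ion is [Ag...].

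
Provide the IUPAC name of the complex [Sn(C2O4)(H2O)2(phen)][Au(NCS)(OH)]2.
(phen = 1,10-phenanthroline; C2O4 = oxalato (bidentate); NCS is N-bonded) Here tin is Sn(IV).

Sn is given as +4; the cation's ligand charges sum to -2, so the complex cation is 2+.
With 2 anions per cation, each anion must be 2/2 = 1−.
Anion: ligand charges sum to -2; for the ion to be 1−, Au = +1.

diaquaoxalato(1,10-phenanthroline)tin(IV) hydroxoisothiocyanatoaurate(I)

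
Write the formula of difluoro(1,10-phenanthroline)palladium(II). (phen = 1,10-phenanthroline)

Ligands: 1 1,10-phenanthroline (phen, neutral), 2 fluoro (F, -1). Ligand charge sum = -2.
With Pd in oxidation state +2, the complex ion is [Pd...].

[PdF2(phen)]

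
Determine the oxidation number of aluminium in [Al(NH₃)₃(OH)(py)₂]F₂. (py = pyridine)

2 fluoride outside the brackets (-1 each) → the complex ion is 2+.
Ligand charges: 3×NH3 neutral; 2×py neutral; 1×OH = -1; sum -1.
Al + (-1) = 2+ ⇒ Al is +3.

+3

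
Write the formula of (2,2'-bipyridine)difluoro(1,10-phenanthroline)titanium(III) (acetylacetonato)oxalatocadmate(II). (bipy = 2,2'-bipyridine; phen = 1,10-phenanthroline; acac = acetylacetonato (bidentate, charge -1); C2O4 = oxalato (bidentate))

[Ti(bipy)F2(phen)][Cd(acac)(C2O4)]

Cation [Ti…]: ligand charges -2, Ti(III) ⇒ ion charge 1+.
Anion [Cd…]: ligand charges -3, Cd(II) ⇒ ion charge 1−.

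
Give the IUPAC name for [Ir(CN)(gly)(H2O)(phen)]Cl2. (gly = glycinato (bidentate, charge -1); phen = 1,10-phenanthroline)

aquacyano(glycinato)(1,10-phenanthroline)iridium(IV) chloride

The 2 chloride counter-ions carry a total charge of -2, so each complex ion is 2+.
Ligand charges: 1×aqua (neutral), 1×cyano (-1 each), 1×glycinato (-1 each), 1×1,10-phenanthroline (neutral); total -2. So Ir + (-2) = 2+, giving Ir = +4.
Ligands are named alphabetically: aqua before cyano before glycinato before phenanthroline.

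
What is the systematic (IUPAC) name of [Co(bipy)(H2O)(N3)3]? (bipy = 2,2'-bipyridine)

There is no counter-ion, so the complex is neutral overall.
Ligand charges: 3×azido (-1 each), 1×2,2'-bipyridine (neutral), 1×aqua (neutral); total -3. So Co + (-3) = 0, giving Co = +3.
Ligands are named alphabetically: aqua before azido before bipyridine.

aquatriazido(2,2'-bipyridine)cobalt(III)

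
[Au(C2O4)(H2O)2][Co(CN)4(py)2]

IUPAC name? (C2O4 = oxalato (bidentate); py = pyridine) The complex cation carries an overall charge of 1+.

diaquaoxalatogold(III) tetracyanobis(pyridine)cobaltate(III)

Both ions are complex: the cation is named first with the plain metal name, the anion second with the -ate form; each ion's ligands are alphabetised independently.
The complex cation is given as 1+; its ligand charges sum to -2, so Au = +3.
A 1:1 salt means the anion carries the equal and opposite charge, 1−.
Anion: ligand charges sum to -4; for the ion to be 1−, Co = +3.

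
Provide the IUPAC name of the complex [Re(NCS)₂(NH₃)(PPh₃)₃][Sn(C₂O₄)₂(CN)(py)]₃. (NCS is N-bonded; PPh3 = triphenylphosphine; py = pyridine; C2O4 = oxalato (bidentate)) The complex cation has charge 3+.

amminediisothiocyanatotris(triphenylphosphine)rhenium(V) cyanodioxalato(pyridine)stannate(IV)

The complex cation is given as 3+; its ligand charges sum to -2, so Re = +5.
With 3 anions per cation, each anion must be 3/3 = 1−.
Anion: ligand charges sum to -5; for the ion to be 1−, Sn = +4.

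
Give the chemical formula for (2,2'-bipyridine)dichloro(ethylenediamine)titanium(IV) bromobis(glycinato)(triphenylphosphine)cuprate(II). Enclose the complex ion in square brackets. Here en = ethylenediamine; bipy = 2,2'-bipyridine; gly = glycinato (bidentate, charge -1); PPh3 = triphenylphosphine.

Cation [Ti…]: ligand charges -2, Ti(IV) ⇒ ion charge 2+.
Anion [Cu…]: ligand charges -3, Cu(II) ⇒ ion charge 1−.
One 2+ cation requires 2 of the 1− anion.

[Ti(bipy)Cl2(en)][CuBr(gly)2(PPh3)]2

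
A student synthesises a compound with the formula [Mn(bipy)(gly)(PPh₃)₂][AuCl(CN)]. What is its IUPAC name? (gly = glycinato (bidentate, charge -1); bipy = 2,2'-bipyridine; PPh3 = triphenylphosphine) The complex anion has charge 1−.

(2,2'-bipyridine)(glycinato)bis(triphenylphosphine)manganese(II) chlorocyanoaurate(I)

The complex anion is given as 1−; its ligand charges sum to -2, so Au = +1.
A 1:1 salt means the cation carries the equal and opposite charge, 1+.
Cation: ligand charges sum to -1; for the ion to be 1+, Mn = +2.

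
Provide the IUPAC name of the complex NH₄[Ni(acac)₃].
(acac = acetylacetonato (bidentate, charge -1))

ammonium tris(acetylacetonato)nickelate(II)

The 1 ammonium counter-ion carries a total charge of +1, so each complex ion is 1−.
Ligand charges: 3×acetylacetonato (-1 each); total -3. So Ni + (-3) = 1−, giving Ni = +2.
The complex ion is anionic, so nickel takes the -ate form nickelate(II).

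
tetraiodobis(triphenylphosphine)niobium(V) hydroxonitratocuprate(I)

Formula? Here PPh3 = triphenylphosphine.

Cation [Nb…]: ligand charges -4, Nb(V) ⇒ ion charge 1+.
Anion [Cu…]: ligand charges -2, Cu(I) ⇒ ion charge 1−.
One 1+ cation balances one 1− anion.

[NbI4(PPh3)2][Cu(NO3)(OH)]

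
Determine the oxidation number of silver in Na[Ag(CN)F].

+1

1 sodium outside the brackets (+1 each) → the complex ion is 1−.
Ligand charges: 1×CN = -1; 1×F = -1; sum -2.
Ag + (-2) = 1− ⇒ Ag is +1.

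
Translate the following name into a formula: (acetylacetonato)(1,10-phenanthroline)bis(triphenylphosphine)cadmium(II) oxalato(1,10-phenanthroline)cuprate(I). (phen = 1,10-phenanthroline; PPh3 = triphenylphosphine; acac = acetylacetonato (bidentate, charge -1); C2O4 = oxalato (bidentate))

[Cd(acac)(phen)(PPh3)2][Cu(C2O4)(phen)]

Cation [Cd…]: ligand charges -1, Cd(II) ⇒ ion charge 1+.
Anion [Cu…]: ligand charges -2, Cu(I) ⇒ ion charge 1−.
One 1+ cation balances one 1− anion.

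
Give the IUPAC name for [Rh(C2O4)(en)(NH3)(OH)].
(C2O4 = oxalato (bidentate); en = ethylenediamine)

ammine(ethylenediamine)hydroxooxalatorhodium(III)

There is no counter-ion, so the complex is neutral overall.
Ligand charges: 1×oxalato (-2 each), 1×ammine (neutral), 1×ethylenediamine (neutral), 1×hydroxo (-1 each); total -3. So Rh + (-3) = 0, giving Rh = +3.
Ligands are named alphabetically: ammine before ethylenediamine before hydroxo before oxalato.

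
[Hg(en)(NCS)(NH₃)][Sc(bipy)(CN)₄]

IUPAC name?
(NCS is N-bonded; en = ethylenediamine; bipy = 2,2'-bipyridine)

Both ions are complex: the cation is named first with the plain metal name, the anion second with the -ate form; each ion's ligands are alphabetised independently.
Scandium is always +3 in its complexes; the anion's ligand charges sum to -4, so the complex anion is 1−.
A 1:1 salt means the cation carries the equal and opposite charge, 1+.
Cation: ligand charges sum to -1; for the ion to be 1+, Hg = +2.

ammine(ethylenediamine)isothiocyanatomercury(II) (2,2'-bipyridine)tetracyanoscandate(III)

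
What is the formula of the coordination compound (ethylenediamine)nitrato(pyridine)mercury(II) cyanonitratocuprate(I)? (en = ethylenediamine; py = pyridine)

Cation [Hg…]: ligand charges -1, Hg(II) ⇒ ion charge 1+.
Anion [Cu…]: ligand charges -2, Cu(I) ⇒ ion charge 1−.
One 1+ cation balances one 1− anion.

[Hg(en)(NO3)(py)][Cu(CN)(NO3)]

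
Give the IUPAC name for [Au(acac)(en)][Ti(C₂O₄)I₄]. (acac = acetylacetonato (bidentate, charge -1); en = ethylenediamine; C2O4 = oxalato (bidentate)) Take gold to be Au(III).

(acetylacetonato)(ethylenediamine)gold(III) tetraiodooxalatotitanate(IV)

Both ions are complex: the cation is named first with the plain metal name, the anion second with the -ate form; each ion's ligands are alphabetised independently.
Au is given as +3; the cation's ligand charges sum to -1, so the complex cation is 2+.
A 1:1 salt means the anion carries the equal and opposite charge, 2−.
Anion: ligand charges sum to -6; for the ion to be 2−, Ti = +4.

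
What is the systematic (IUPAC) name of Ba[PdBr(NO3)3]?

barium bromotrinitratopalladate(II)

The 1 barium counter-ion carries a total charge of +2, so each complex ion is 2−.
Ligand charges: 3×nitrato (-1 each), 1×bromo (-1 each); total -4. So Pd + (-4) = 2−, giving Pd = +2.
Ligands are named alphabetically: bromo before nitrato.
The complex ion is anionic, so palladium takes the -ate form palladate(II).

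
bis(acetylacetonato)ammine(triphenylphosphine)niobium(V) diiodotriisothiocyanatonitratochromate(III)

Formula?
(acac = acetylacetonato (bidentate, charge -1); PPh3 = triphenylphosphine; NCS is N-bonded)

[Nb(acac)2(NH3)(PPh3)][CrI2(NCS)3(NO3)]

Cation [Nb…]: ligand charges -2, Nb(V) ⇒ ion charge 3+.
Anion [Cr…]: ligand charges -6, Cr(III) ⇒ ion charge 3−.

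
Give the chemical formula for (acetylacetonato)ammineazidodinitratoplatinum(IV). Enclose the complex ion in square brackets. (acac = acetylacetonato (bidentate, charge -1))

Ligands: 1 ammine (NH3, neutral), 1 azido (N3, -1), 2 nitrato (NO3, -1), 1 acetylacetonato (acac, -1). Ligand charge sum = -4.
With Pt in oxidation state +4, the complex ion is [Pt...].

[Pt(acac)(N3)(NH3)(NO3)2]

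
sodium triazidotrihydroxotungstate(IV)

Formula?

Ligands: 3 hydroxo (OH, -1), 3 azido (N3, -1). Ligand charge sum = -6.
Charge balance with sodium (+1) requires 1 complex ion per 2 sodium.

Na2[W(N3)3(OH)3]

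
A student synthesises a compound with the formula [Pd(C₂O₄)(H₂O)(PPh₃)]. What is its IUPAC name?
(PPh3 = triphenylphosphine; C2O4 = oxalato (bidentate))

aquaoxalato(triphenylphosphine)palladium(II)

There is no counter-ion, so the complex is neutral overall.
Ligand charges: 1×triphenylphosphine (neutral), 1×oxalato (-2 each), 1×aqua (neutral); total -2. So Pd + (-2) = 0, giving Pd = +2.
Ligands are named alphabetically: aqua before oxalato before triphenylphosphine.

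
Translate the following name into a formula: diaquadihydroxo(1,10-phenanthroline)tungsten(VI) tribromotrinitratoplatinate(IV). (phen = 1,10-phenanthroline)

Cation [W…]: ligand charges -2, W(VI) ⇒ ion charge 4+.
Anion [Pt…]: ligand charges -6, Pt(IV) ⇒ ion charge 2−.

[W(H2O)2(OH)2(phen)][PtBr3(NO3)3]2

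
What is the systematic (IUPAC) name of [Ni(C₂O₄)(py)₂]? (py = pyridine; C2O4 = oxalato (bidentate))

There is no counter-ion, so the complex is neutral overall.
Ligand charges: 2×pyridine (neutral), 1×oxalato (-2 each); total -2. So Ni + (-2) = 0, giving Ni = +2.
Ligands are named alphabetically: oxalato before pyridine.

oxalatobis(pyridine)nickel(II)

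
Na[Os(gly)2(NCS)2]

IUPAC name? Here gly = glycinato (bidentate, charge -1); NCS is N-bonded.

sodium bis(glycinato)diisothiocyanatoosmate(III)

The 1 sodium counter-ion carries a total charge of +1, so each complex ion is 1−.
Ligand charges: 2×glycinato (-1 each), 2×isothiocyanato (-1 each); total -4. So Os + (-4) = 1−, giving Os = +3.
Ligands are named alphabetically: glycinato before isothiocyanato.
The complex ion is anionic, so osmium takes the -ate form osmate(III).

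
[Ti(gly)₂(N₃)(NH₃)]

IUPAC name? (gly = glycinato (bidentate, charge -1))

ammineazidobis(glycinato)titanium(III)

There is no counter-ion, so the complex is neutral overall.
Ligand charges: 1×ammine (neutral), 1×azido (-1 each), 2×glycinato (-1 each); total -3. So Ti + (-3) = 0, giving Ti = +3.
Ligands are named alphabetically: ammine before azido before glycinato.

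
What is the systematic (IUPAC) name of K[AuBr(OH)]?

potassium bromohydroxoaurate(I)

The 1 potassium counter-ion carries a total charge of +1, so each complex ion is 1−.
Ligand charges: 1×hydroxo (-1 each), 1×bromo (-1 each); total -2. So Au + (-2) = 1−, giving Au = +1.
The complex ion is anionic, so gold takes the -ate form aurate(I).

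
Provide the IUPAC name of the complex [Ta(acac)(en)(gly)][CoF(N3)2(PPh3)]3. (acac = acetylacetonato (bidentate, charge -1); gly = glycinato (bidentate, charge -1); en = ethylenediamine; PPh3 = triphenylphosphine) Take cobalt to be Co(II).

(acetylacetonato)(ethylenediamine)(glycinato)tantalum(V) diazidofluoro(triphenylphosphine)cobaltate(II)

Co is given as +2; the anion's ligand charges sum to -3, so the complex anion is 1−.
With 3 anions per cation, the cation must be 3×1 = 3+.
Cation: ligand charges sum to -2; for the ion to be 3+, Ta = +5.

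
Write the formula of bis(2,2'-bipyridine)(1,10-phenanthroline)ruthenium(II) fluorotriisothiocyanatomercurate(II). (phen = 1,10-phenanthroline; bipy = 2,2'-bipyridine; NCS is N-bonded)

Cation [Ru…]: ligand charges 0, Ru(II) ⇒ ion charge 2+.
Anion [Hg…]: ligand charges -4, Hg(II) ⇒ ion charge 2−.

[Ru(bipy)2(phen)][HgF(NCS)3]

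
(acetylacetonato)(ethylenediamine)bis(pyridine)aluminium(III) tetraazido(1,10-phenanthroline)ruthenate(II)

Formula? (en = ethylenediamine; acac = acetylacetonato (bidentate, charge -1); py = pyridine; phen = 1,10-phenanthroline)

Cation [Al…]: ligand charges -1, Al(III) ⇒ ion charge 2+.
Anion [Ru…]: ligand charges -4, Ru(II) ⇒ ion charge 2−.

[Al(acac)(en)(py)2][Ru(N3)4(phen)]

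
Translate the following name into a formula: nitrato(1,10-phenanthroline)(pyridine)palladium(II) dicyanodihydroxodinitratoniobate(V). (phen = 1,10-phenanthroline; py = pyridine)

Cation [Pd…]: ligand charges -1, Pd(II) ⇒ ion charge 1+.
Anion [Nb…]: ligand charges -6, Nb(V) ⇒ ion charge 1−.

[Pd(NO3)(phen)(py)][Nb(CN)2(NO3)2(OH)2]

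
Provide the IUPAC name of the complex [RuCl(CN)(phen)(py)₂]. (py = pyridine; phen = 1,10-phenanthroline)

There is no counter-ion, so the complex is neutral overall.
Ligand charges: 1×cyano (-1 each), 2×pyridine (neutral), 1×chloro (-1 each), 1×1,10-phenanthroline (neutral); total -2. So Ru + (-2) = 0, giving Ru = +2.
Ligands are named alphabetically: chloro before cyano before phenanthroline before pyridine.

chlorocyano(1,10-phenanthroline)bis(pyridine)ruthenium(II)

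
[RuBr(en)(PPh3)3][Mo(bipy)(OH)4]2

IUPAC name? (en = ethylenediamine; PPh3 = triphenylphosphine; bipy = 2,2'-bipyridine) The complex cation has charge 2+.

The complex cation is given as 2+; its ligand charges sum to -1, so Ru = +3.
With 2 anions per cation, each anion must be 2/2 = 1−.
Anion: ligand charges sum to -4; for the ion to be 1−, Mo = +3.

bromo(ethylenediamine)tris(triphenylphosphine)ruthenium(III) (2,2'-bipyridine)tetrahydroxomolybdate(III)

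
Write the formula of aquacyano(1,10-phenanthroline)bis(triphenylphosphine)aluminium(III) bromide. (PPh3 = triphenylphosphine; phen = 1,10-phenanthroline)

[Al(CN)(H2O)(phen)(PPh3)2]Br2

Ligands: 2 triphenylphosphine (PPh3, neutral), 1 aqua (H2O, neutral), 1 1,10-phenanthroline (phen, neutral), 1 cyano (CN, -1). Ligand charge sum = -1.
With Al in oxidation state +3, the complex ion is [Al...]^2+.
Charge balance with bromide (-1) requires 1 complex ion per 2 bromide.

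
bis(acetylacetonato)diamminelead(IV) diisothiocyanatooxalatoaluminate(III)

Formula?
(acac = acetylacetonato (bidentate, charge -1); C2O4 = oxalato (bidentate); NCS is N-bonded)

Cation [Pb…]: ligand charges -2, Pb(IV) ⇒ ion charge 2+.
Anion [Al…]: ligand charges -4, Al(III) ⇒ ion charge 1−.
One 2+ cation requires 2 of the 1− anion.

[Pb(acac)2(NH3)2][Al(C2O4)(NCS)2]2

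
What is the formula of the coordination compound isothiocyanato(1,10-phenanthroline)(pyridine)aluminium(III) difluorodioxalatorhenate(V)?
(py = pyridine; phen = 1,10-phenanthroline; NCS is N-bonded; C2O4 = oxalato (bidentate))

[Al(NCS)(phen)(py)][Re(C2O4)2F2]2

Cation [Al…]: ligand charges -1, Al(III) ⇒ ion charge 2+.
Anion [Re…]: ligand charges -6, Re(V) ⇒ ion charge 1−.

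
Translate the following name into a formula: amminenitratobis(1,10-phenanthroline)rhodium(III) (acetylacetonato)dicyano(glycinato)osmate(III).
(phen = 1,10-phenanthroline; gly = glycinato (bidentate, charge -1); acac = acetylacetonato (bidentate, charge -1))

Cation [Rh…]: ligand charges -1, Rh(III) ⇒ ion charge 2+.
Anion [Os…]: ligand charges -4, Os(III) ⇒ ion charge 1−.
One 2+ cation requires 2 of the 1− anion.

[Rh(NH3)(NO3)(phen)2][Os(acac)(CN)2(gly)]2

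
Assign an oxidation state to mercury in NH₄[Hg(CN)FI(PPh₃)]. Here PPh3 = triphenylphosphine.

1 ammonium outside the brackets (+1 each) → the complex ion is 1−.
Ligand charges: 1×CN = -1; 1×PPh3 neutral; 1×F = -1; 1×I = -1; sum -3.
Hg + (-3) = 1− ⇒ Hg is +2.

+2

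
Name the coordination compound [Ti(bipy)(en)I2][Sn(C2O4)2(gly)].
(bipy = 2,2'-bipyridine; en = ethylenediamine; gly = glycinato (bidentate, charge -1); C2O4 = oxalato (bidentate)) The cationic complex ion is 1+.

Both ions are complex: the cation is named first with the plain metal name, the anion second with the -ate form; each ion's ligands are alphabetised independently.
The complex cation is given as 1+; its ligand charges sum to -2, so Ti = +3.
A 1:1 salt means the anion carries the equal and opposite charge, 1−.
Anion: ligand charges sum to -5; for the ion to be 1−, Sn = +4.

(2,2'-bipyridine)(ethylenediamine)diiodotitanium(III) (glycinato)dioxalatostannate(IV)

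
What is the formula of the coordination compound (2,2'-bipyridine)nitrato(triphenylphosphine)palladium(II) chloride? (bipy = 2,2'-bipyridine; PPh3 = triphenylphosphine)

[Pd(bipy)(NO3)(PPh3)]Cl

Ligands: 1 nitrato (NO3, -1), 1 2,2'-bipyridine (bipy, neutral), 1 triphenylphosphine (PPh3, neutral). Ligand charge sum = -1.
Charge balance with chloride (-1) requires 1 complex ion per 1 chloride.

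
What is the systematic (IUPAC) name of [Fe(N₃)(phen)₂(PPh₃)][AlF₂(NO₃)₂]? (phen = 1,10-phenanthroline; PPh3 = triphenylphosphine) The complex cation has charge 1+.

azidobis(1,10-phenanthroline)(triphenylphosphine)iron(II) difluorodinitratoaluminate(III)

The complex cation is given as 1+; its ligand charges sum to -1, so Fe = +2.
A 1:1 salt means the anion carries the equal and opposite charge, 1−.
Anion: ligand charges sum to -4; for the ion to be 1−, Al = +3.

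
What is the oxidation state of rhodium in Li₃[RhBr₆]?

3 lithium outside the brackets (+1 each) → the complex ion is 3−.
Ligand charges: 6×Br = -6; sum -6.
Rh + (-6) = 3− ⇒ Rh is +3.

+3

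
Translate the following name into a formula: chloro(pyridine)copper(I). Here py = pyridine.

[CuCl(py)]

Ligands: 1 chloro (Cl, -1), 1 pyridine (py, neutral). Ligand charge sum = -1.
With Cu in oxidation state +1, the complex ion is [Cu...].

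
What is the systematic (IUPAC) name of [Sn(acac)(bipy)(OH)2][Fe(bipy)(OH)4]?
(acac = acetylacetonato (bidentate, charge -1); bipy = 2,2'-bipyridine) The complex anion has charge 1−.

Both ions are complex: the cation is named first with the plain metal name, the anion second with the -ate form; each ion's ligands are alphabetised independently.
The complex anion is given as 1−; its ligand charges sum to -4, so Fe = +3.
A 1:1 salt means the cation carries the equal and opposite charge, 1+.
Cation: ligand charges sum to -3; for the ion to be 1+, Sn = +4.

(acetylacetonato)(2,2'-bipyridine)dihydroxotin(IV) (2,2'-bipyridine)tetrahydroxoferrate(III)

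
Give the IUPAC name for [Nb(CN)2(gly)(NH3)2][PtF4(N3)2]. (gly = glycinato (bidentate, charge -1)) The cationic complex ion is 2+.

Both ions are complex: the cation is named first with the plain metal name, the anion second with the -ate form; each ion's ligands are alphabetised independently.
The complex cation is given as 2+; its ligand charges sum to -3, so Nb = +5.
A 1:1 salt means the anion carries the equal and opposite charge, 2−.
Anion: ligand charges sum to -6; for the ion to be 2−, Pt = +4.

diamminedicyano(glycinato)niobium(V) diazidotetrafluoroplatinate(IV)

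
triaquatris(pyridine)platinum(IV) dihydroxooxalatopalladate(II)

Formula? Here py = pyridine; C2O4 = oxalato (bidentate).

Cation [Pt…]: ligand charges 0, Pt(IV) ⇒ ion charge 4+.
Anion [Pd…]: ligand charges -4, Pd(II) ⇒ ion charge 2−.

[Pt(H2O)3(py)3][Pd(C2O4)(OH)2]2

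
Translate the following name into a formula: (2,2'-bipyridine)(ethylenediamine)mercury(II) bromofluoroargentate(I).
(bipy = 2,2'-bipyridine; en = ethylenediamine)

Cation [Hg…]: ligand charges 0, Hg(II) ⇒ ion charge 2+.
Anion [Ag…]: ligand charges -2, Ag(I) ⇒ ion charge 1−.

[Hg(bipy)(en)][AgBrF]2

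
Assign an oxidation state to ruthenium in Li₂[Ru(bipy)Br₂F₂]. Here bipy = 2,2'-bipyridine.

+2

2 lithium outside the brackets (+1 each) → the complex ion is 2−.
Ligand charges: 2×Br = -2; 2×F = -2; 1×bipy neutral; sum -4.
Ru + (-4) = 2− ⇒ Ru is +2.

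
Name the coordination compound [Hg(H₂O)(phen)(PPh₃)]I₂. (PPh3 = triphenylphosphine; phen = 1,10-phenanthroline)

aqua(1,10-phenanthroline)(triphenylphosphine)mercury(II) iodide

The 2 iodide counter-ions carry a total charge of -2, so each complex ion is 2+.
Ligand charges: 1×triphenylphosphine (neutral), 1×aqua (neutral), 1×1,10-phenanthroline (neutral); total 0. So Hg + (0) = 2+, giving Hg = +2.
Ligands are named alphabetically: aqua before phenanthroline before triphenylphosphine.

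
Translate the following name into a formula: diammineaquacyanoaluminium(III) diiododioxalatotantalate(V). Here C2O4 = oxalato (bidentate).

Cation [Al…]: ligand charges -1, Al(III) ⇒ ion charge 2+.
Anion [Ta…]: ligand charges -6, Ta(V) ⇒ ion charge 1−.

[Al(CN)(H2O)(NH3)2][Ta(C2O4)2I2]2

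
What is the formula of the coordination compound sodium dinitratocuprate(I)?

Na[Cu(NO3)2]

Ligands: 2 nitrato (NO3, -1). Ligand charge sum = -2.
With Cu in oxidation state +1, the complex ion is [Cu...]^1−.
Charge balance with sodium (+1) requires 1 complex ion per 1 sodium.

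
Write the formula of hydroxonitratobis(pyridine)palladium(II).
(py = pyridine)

Ligands: 2 pyridine (py, neutral), 1 hydroxo (OH, -1), 1 nitrato (NO3, -1). Ligand charge sum = -2.
With Pd in oxidation state +2, the complex ion is [Pd...].

[Pd(NO3)(OH)(py)2]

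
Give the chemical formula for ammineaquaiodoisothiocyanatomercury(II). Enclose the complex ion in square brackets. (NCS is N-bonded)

[Hg(H2O)I(NCS)(NH3)]

Ligands: 1 ammine (NH3, neutral), 1 iodo (I, -1), 1 isothiocyanato (NCS, -1), 1 aqua (H2O, neutral). Ligand charge sum = -2.
With Hg in oxidation state +2, the complex ion is [Hg...].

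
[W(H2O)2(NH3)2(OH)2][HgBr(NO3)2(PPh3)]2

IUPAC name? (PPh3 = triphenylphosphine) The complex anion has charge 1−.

Both ions are complex: the cation is named first with the plain metal name, the anion second with the -ate form; each ion's ligands are alphabetised independently.
The complex anion is given as 1−; its ligand charges sum to -3, so Hg = +2.
With 2 anions per cation, the cation must be 2×1 = 2+.
Cation: ligand charges sum to -2; for the ion to be 2+, W = +4.

diamminediaquadihydroxotungsten(IV) bromodinitrato(triphenylphosphine)mercurate(II)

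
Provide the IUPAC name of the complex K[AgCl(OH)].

potassium chlorohydroxoargentate(I)

The 1 potassium counter-ion carries a total charge of +1, so each complex ion is 1−.
Ligand charges: 1×hydroxo (-1 each), 1×chloro (-1 each); total -2. So Ag + (-2) = 1−, giving Ag = +1.
Ligands are named alphabetically: chloro before hydroxo.
The complex ion is anionic, so silver takes the -ate form argentate(I).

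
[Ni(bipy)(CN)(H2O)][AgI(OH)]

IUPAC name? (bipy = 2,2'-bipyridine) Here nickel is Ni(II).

Both ions are complex: the cation is named first with the plain metal name, the anion second with the -ate form; each ion's ligands are alphabetised independently.
Ni is given as +2; the cation's ligand charges sum to -1, so the complex cation is 1+.
A 1:1 salt means the anion carries the equal and opposite charge, 1−.
Anion: ligand charges sum to -2; for the ion to be 1−, Ag = +1.

aqua(2,2'-bipyridine)cyanonickel(II) hydroxoiodoargentate(I)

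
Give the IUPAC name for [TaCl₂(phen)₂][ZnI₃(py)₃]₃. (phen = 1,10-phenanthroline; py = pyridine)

Both ions are complex: the cation is named first with the plain metal name, the anion second with the -ate form; each ion's ligands are alphabetised independently.
Zinc is always +2 in its complexes; the anion's ligand charges sum to -3, so the complex anion is 1−.
With 3 anions per cation, the cation must be 3×1 = 3+.
Cation: ligand charges sum to -2; for the ion to be 3+, Ta = +5.

dichlorobis(1,10-phenanthroline)tantalum(V) triiodotris(pyridine)zincate(II)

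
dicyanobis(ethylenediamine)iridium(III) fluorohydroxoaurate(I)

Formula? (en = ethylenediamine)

[Ir(CN)2(en)2][AuF(OH)]

Cation [Ir…]: ligand charges -2, Ir(III) ⇒ ion charge 1+.
Anion [Au…]: ligand charges -2, Au(I) ⇒ ion charge 1−.
One 1+ cation balances one 1− anion.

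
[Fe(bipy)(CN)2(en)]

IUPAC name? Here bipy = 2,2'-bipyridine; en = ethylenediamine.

(2,2'-bipyridine)dicyano(ethylenediamine)iron(II)

There is no counter-ion, so the complex is neutral overall.
Ligand charges: 1×2,2'-bipyridine (neutral), 2×cyano (-1 each), 1×ethylenediamine (neutral); total -2. So Fe + (-2) = 0, giving Fe = +2.
Ligands are named alphabetically: bipyridine before cyano before ethylenediamine.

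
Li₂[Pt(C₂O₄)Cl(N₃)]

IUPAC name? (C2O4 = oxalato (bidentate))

The 2 lithium counter-ions carry a total charge of +2, so each complex ion is 2−.
Ligand charges: 1×chloro (-1 each), 1×oxalato (-2 each), 1×azido (-1 each); total -4. So Pt + (-4) = 2−, giving Pt = +2.
Ligands are named alphabetically: azido before chloro before oxalato.
The complex ion is anionic, so platinum takes the -ate form platinate(II).

lithium azidochlorooxalatoplatinate(II)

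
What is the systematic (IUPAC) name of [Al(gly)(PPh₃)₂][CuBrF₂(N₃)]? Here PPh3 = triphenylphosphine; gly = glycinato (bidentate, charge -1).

Both ions are complex: the cation is named first with the plain metal name, the anion second with the -ate form; each ion's ligands are alphabetised independently.
Aluminium is always +3 in its complexes; the cation's ligand charges sum to -1, so the complex cation is 2+.
A 1:1 salt means the anion carries the equal and opposite charge, 2−.
Anion: ligand charges sum to -4; for the ion to be 2−, Cu = +2.

(glycinato)bis(triphenylphosphine)aluminium(III) azidobromodifluorocuprate(II)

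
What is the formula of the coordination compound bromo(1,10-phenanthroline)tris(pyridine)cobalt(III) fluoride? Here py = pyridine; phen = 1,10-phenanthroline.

Ligands: 1 bromo (Br, -1), 3 pyridine (py, neutral), 1 1,10-phenanthroline (phen, neutral). Ligand charge sum = -1.
Charge balance with fluoride (-1) requires 1 complex ion per 2 fluoride.

[CoBr(phen)(py)3]F2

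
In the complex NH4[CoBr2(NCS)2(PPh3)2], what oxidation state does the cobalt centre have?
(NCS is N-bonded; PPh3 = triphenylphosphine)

+3

1 ammonium outside the brackets (+1 each) → the complex ion is 1−.
Ligand charges: 2×NCS = -2; 2×PPh3 neutral; 2×Br = -2; sum -4.
Co + (-4) = 1− ⇒ Co is +3.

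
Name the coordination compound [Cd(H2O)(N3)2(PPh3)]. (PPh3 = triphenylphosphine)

There is no counter-ion, so the complex is neutral overall.
Ligand charges: 1×triphenylphosphine (neutral), 2×azido (-1 each), 1×aqua (neutral); total -2. So Cd + (-2) = 0, giving Cd = +2.
Ligands are named alphabetically: aqua before azido before triphenylphosphine.

aquadiazido(triphenylphosphine)cadmium(II)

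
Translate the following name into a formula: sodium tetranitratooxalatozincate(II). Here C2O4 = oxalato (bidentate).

Na4[Zn(C2O4)(NO3)4]

Ligands: 4 nitrato (NO3, -1), 1 oxalato (C2O4, -2). Ligand charge sum = -6.
With Zn in oxidation state +2, the complex ion is [Zn...]^4−.
Charge balance with sodium (+1) requires 1 complex ion per 4 sodium.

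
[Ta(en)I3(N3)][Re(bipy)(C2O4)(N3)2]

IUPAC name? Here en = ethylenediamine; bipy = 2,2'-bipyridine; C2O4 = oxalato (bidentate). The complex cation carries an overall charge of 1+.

Both ions are complex: the cation is named first with the plain metal name, the anion second with the -ate form; each ion's ligands are alphabetised independently.
The complex cation is given as 1+; its ligand charges sum to -4, so Ta = +5.
A 1:1 salt means the anion carries the equal and opposite charge, 1−.
Anion: ligand charges sum to -4; for the ion to be 1−, Re = +3.

azido(ethylenediamine)triiodotantalum(V) diazido(2,2'-bipyridine)oxalatorhenate(III)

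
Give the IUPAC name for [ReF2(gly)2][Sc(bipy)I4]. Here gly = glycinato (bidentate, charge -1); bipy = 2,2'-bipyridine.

difluorobis(glycinato)rhenium(V) (2,2'-bipyridine)tetraiodoscandate(III)

Both ions are complex: the cation is named first with the plain metal name, the anion second with the -ate form; each ion's ligands are alphabetised independently.
Scandium is always +3 in its complexes; the anion's ligand charges sum to -4, so the complex anion is 1−.
A 1:1 salt means the cation carries the equal and opposite charge, 1+.
Cation: ligand charges sum to -4; for the ion to be 1+, Re = +5.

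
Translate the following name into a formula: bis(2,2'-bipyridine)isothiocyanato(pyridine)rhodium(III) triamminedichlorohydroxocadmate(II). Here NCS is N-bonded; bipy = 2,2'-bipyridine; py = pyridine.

Cation [Rh…]: ligand charges -1, Rh(III) ⇒ ion charge 2+.
Anion [Cd…]: ligand charges -3, Cd(II) ⇒ ion charge 1−.

[Rh(bipy)2(NCS)(py)][CdCl2(NH3)3(OH)]2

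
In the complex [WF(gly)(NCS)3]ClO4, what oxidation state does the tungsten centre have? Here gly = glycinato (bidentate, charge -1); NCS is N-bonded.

1 perchlorate outside the brackets (-1 each) → the complex ion is 1+.
Ligand charges: 1×gly = -1; 1×F = -1; 3×NCS = -3; sum -5.
W + (-5) = 1+ ⇒ W is +6.

+6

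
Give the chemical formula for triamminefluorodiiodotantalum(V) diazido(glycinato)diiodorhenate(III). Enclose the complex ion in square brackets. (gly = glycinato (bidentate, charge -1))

Cation [Ta…]: ligand charges -3, Ta(V) ⇒ ion charge 2+.
Anion [Re…]: ligand charges -5, Re(III) ⇒ ion charge 2−.
One 2+ cation balances one 2− anion.

[TaFI2(NH3)3][Re(gly)I2(N3)2]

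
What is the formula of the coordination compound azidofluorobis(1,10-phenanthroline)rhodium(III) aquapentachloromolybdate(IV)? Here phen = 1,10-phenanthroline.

[RhF(N3)(phen)2][MoCl5(H2O)]

Cation [Rh…]: ligand charges -2, Rh(III) ⇒ ion charge 1+.
Anion [Mo…]: ligand charges -5, Mo(IV) ⇒ ion charge 1−.
One 1+ cation balances one 1− anion.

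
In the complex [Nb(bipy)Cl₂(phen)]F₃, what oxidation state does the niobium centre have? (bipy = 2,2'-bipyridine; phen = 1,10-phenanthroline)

3 fluoride outside the brackets (-1 each) → the complex ion is 3+.
Ligand charges: 1×bipy neutral; 2×Cl = -2; 1×phen neutral; sum -2.
Nb + (-2) = 3+ ⇒ Nb is +5.

+5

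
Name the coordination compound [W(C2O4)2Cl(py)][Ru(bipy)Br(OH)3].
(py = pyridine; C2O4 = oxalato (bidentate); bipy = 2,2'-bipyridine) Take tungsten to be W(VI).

Both ions are complex: the cation is named first with the plain metal name, the anion second with the -ate form; each ion's ligands are alphabetised independently.
W is given as +6; the cation's ligand charges sum to -5, so the complex cation is 1+.
A 1:1 salt means the anion carries the equal and opposite charge, 1−.
Anion: ligand charges sum to -4; for the ion to be 1−, Ru = +3.

chlorodioxalato(pyridine)tungsten(VI) (2,2'-bipyridine)bromotrihydroxoruthenate(III)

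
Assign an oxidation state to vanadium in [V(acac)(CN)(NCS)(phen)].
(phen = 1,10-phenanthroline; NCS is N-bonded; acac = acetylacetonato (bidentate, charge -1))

No counter-ion: the bracketed complex is neutral.
Ligand charges: 1×phen neutral; 1×NCS = -1; 1×acac = -1; 1×CN = -1; sum -3.
V + (-3) = 0 ⇒ V is +3.

+3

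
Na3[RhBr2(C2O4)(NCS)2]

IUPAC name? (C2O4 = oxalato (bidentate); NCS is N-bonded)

The 3 sodium counter-ions carry a total charge of +3, so each complex ion is 3−.
Ligand charges: 1×oxalato (-2 each), 2×isothiocyanato (-1 each), 2×bromo (-1 each); total -6. So Rh + (-6) = 3−, giving Rh = +3.
The complex ion is anionic, so rhodium takes the -ate form rhodate(III).

sodium dibromodiisothiocyanatooxalatorhodate(III)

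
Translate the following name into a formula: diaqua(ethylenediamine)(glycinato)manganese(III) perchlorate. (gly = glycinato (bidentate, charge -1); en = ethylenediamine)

[Mn(en)(gly)(H2O)2](ClO4)2

Ligands: 2 aqua (H2O, neutral), 1 glycinato (gly, -1), 1 ethylenediamine (en, neutral). Ligand charge sum = -1.
With Mn in oxidation state +3, the complex ion is [Mn...]^2+.
Charge balance with perchlorate (-1) requires 1 complex ion per 2 perchlorate.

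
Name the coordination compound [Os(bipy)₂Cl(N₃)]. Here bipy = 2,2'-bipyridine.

There is no counter-ion, so the complex is neutral overall.
Ligand charges: 1×azido (-1 each), 2×2,2'-bipyridine (neutral), 1×chloro (-1 each); total -2. So Os + (-2) = 0, giving Os = +2.
Ligands are named alphabetically: azido before bipyridine before chloro.

azidobis(2,2'-bipyridine)chloroosmium(II)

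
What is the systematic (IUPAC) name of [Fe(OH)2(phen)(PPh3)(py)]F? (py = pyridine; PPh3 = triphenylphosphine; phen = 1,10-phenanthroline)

The 1 fluoride counter-ion carries a total charge of -1, so each complex ion is 1+.
Ligand charges: 1×pyridine (neutral), 2×hydroxo (-1 each), 1×triphenylphosphine (neutral), 1×1,10-phenanthroline (neutral); total -2. So Fe + (-2) = 1+, giving Fe = +3.
Ligands are named alphabetically: hydroxo before phenanthroline before pyridine before triphenylphosphine.

dihydroxo(1,10-phenanthroline)(pyridine)(triphenylphosphine)iron(III) fluoride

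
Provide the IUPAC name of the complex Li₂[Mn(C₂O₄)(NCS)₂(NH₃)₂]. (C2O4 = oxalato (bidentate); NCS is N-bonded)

The 2 lithium counter-ions carry a total charge of +2, so each complex ion is 2−.
Ligand charges: 2×ammine (neutral), 1×oxalato (-2 each), 2×isothiocyanato (-1 each); total -4. So Mn + (-4) = 2−, giving Mn = +2.
Ligands are named alphabetically: ammine before isothiocyanato before oxalato.
The complex ion is anionic, so manganese takes the -ate form manganate(II).

lithium diamminediisothiocyanatooxalatomanganate(II)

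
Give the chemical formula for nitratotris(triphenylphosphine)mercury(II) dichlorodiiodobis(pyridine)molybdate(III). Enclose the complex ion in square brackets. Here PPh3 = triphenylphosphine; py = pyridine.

[Hg(NO3)(PPh3)3][MoCl2I2(py)2]

Cation [Hg…]: ligand charges -1, Hg(II) ⇒ ion charge 1+.
Anion [Mo…]: ligand charges -4, Mo(III) ⇒ ion charge 1−.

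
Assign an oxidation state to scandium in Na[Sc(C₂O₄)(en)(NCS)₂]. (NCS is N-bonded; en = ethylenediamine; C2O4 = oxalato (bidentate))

1 sodium outside the brackets (+1 each) → the complex ion is 1−.
Ligand charges: 2×NCS = -2; 1×en neutral; 1×C2O4 = -2; sum -4.
Sc + (-4) = 1− ⇒ Sc is +3.

+3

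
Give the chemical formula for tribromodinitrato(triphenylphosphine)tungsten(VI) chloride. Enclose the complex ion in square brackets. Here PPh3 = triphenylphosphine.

[WBr3(NO3)2(PPh3)]Cl

Ligands: 2 nitrato (NO3, -1), 1 triphenylphosphine (PPh3, neutral), 3 bromo (Br, -1). Ligand charge sum = -5.
With W in oxidation state +6, the complex ion is [W...]^1+.
Charge balance with chloride (-1) requires 1 complex ion per 1 chloride.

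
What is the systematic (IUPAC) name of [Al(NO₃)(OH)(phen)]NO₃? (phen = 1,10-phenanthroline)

The 1 nitrate counter-ion carries a total charge of -1, so each complex ion is 1+.
Ligand charges: 1×1,10-phenanthroline (neutral), 1×hydroxo (-1 each), 1×nitrato (-1 each); total -2. So Al + (-2) = 1+, giving Al = +3.
Ligands are named alphabetically: hydroxo before nitrato before phenanthroline.

hydroxonitrato(1,10-phenanthroline)aluminium(III) nitrate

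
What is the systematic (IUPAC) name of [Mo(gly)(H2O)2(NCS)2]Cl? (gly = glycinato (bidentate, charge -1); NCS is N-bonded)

diaqua(glycinato)diisothiocyanatomolybdenum(IV) chloride

The 1 chloride counter-ion carries a total charge of -1, so each complex ion is 1+.
Ligand charges: 1×glycinato (-1 each), 2×isothiocyanato (-1 each), 2×aqua (neutral); total -3. So Mo + (-3) = 1+, giving Mo = +4.
Ligands are named alphabetically: aqua before glycinato before isothiocyanato.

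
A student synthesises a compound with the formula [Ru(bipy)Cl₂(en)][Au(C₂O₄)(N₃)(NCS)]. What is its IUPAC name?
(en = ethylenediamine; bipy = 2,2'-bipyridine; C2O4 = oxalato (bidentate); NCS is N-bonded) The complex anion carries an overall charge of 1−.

(2,2'-bipyridine)dichloro(ethylenediamine)ruthenium(III) azidoisothiocyanatooxalatoaurate(III)

Both ions are complex: the cation is named first with the plain metal name, the anion second with the -ate form; each ion's ligands are alphabetised independently.
The complex anion is given as 1−; its ligand charges sum to -4, so Au = +3.
A 1:1 salt means the cation carries the equal and opposite charge, 1+.
Cation: ligand charges sum to -2; for the ion to be 1+, Ru = +3.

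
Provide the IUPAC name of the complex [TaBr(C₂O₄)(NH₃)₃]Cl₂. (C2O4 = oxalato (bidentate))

triamminebromooxalatotantalum(V) chloride

The 2 chloride counter-ions carry a total charge of -2, so each complex ion is 2+.
Ligand charges: 1×bromo (-1 each), 1×oxalato (-2 each), 3×ammine (neutral); total -3. So Ta + (-3) = 2+, giving Ta = +5.
Ligands are named alphabetically: ammine before bromo before oxalato.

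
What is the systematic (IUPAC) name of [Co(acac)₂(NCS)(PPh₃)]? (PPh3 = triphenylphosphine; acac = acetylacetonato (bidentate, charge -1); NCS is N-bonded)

There is no counter-ion, so the complex is neutral overall.
Ligand charges: 1×triphenylphosphine (neutral), 2×acetylacetonato (-1 each), 1×isothiocyanato (-1 each); total -3. So Co + (-3) = 0, giving Co = +3.
Ligands are named alphabetically: acetylacetonato before isothiocyanato before triphenylphosphine.

bis(acetylacetonato)isothiocyanato(triphenylphosphine)cobalt(III)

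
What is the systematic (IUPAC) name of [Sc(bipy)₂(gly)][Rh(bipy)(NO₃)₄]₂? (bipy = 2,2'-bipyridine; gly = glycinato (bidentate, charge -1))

Both ions are complex: the cation is named first with the plain metal name, the anion second with the -ate form; each ion's ligands are alphabetised independently.
Scandium is always +3 in its complexes; the cation's ligand charges sum to -1, so the complex cation is 2+.
With 2 anions per cation, each anion must be 2/2 = 1−.
Anion: ligand charges sum to -4; for the ion to be 1−, Rh = +3.

bis(2,2'-bipyridine)(glycinato)scandium(III) (2,2'-bipyridine)tetranitratorhodate(III)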